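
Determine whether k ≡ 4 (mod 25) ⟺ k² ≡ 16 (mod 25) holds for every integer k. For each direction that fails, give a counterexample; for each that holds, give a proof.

Only the forward implication holds.

[⇒] Suppose k ≡ 4 (mod 25). Write k = 25j + 4. Then (25j + 4)² = 625j² + 200j + 16 = 25(25j² + 8j) + 16, so k² ≡ 16 (mod 25).

[⇐] This fails: take k = 21. Then 21² = 441 ≡ 16 (mod 25), yet 21 ≡ 21 (mod 25), not 4.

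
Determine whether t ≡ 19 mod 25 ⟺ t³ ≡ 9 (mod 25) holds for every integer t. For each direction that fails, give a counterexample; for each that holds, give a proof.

(→) Suppose t ≡ 19 mod 25. Write t = 25j + 19. Then (25j + 19)³ = 15625j³ + 35625j² + 27075j + 6859 = 25(625j³ + 1425j² + 1083j + 274) + 9, so t³ ≡ 9 (mod 25).

(←) Conversely, suppose t³ ≡ 9 (mod 25). The only residue r in {0, …, 24} with r³ ≡ 9 (mod 25) is r = 19, so t ≡ 19 (mod 25).

Both directions hold.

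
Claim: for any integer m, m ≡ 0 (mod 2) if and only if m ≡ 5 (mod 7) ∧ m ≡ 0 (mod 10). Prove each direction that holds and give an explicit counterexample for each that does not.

The forward direction fails; the converse holds.

(⟹) This fails: m = 0 gives 0 ≡ 0 (mod 2) but 0 ≡ 0 (mod 7), so the conjunction on the right does not hold.

(⟸) Conversely, if m ≡ 5 (mod 7) and m ≡ 0 (mod 10), then by the Chinese remainder theorem m ≡ 40 (mod 70). Since 40 ≡ 0 (mod 2) and 2 ∣ 70, we get m ≡ 0 (mod 2).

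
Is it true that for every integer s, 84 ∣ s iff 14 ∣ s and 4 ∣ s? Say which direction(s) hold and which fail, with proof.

Forward direction. If 84 ∣ s, write s = 84q. Since 84 = 6·14, s = 14·(6q), so 14 ∣ s; and since 84 = 21·4, s = 4·(21q), so 4 ∣ s.

Converse. This fails: take s = 28. Both 14 ∣ 28 and 4 ∣ 28, yet 28 is not a multiple of 84 (since 28 = 0·84 + 28), so 84 ∤ 28.

Not equivalent: only (⇒) holds.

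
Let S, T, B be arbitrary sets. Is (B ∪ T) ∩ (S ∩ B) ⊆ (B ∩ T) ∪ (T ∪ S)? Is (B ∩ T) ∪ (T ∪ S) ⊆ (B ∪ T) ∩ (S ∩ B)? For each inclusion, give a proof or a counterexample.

Only the forward inclusion holds.

(⊆) Let x ∈ (B ∪ T) ∩ (S ∩ B). Then either x ∈ S ∩ B and x ∉ T; or x ∈ S ∩ T ∩ B. In each case x ∈ (B ∩ T) ∪ (T ∪ S), so (B ∪ T) ∩ (S ∩ B) ⊆ (B ∩ T) ∪ (T ∪ S).

(⊇) This inclusion fails. Take S = {1}, T = ∅, B = ∅; then 1 ∈ (B ∩ T) ∪ (T ∪ S) but 1 ∉ (B ∪ T) ∩ (S ∩ B).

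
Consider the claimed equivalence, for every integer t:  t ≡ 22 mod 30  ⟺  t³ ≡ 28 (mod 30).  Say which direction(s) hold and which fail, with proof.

[⇒] Suppose t ≡ 22 mod 30. Write t = 30j + 22. Then (30j + 22)³ = 27000j³ + 59400j² + 43560j + 10648 = 30(900j³ + 1980j² + 1452j + 354) + 28, so t³ ≡ 28 (mod 30).

[⇐] Conversely, suppose t³ ≡ 28 (mod 30). The only residue r in {0, …, 29} with r³ ≡ 28 (mod 30) is r = 22, so t ≡ 22 (mod 30).

Both directions hold; the statement is true.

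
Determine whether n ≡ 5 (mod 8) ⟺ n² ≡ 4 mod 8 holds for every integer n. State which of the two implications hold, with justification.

Forward direction. This fails: take n = 5. Then 5 ≡ 5 (mod 8), but 5² = 25 ≡ 1 (mod 8), not 4.

Converse. This fails: take n = 2. Then 2² = 4 ≡ 4 (mod 8), yet 2 ≡ 2 (mod 8), not 5.

Neither implication holds.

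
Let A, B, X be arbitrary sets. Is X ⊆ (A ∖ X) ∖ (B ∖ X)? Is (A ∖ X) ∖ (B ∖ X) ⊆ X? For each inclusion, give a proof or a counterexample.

(⟹) This inclusion fails. Take A = ∅, B = ∅, X = {1}; then 1 ∈ X but 1 ∉ (A ∖ X) ∖ (B ∖ X).

(⟸) This inclusion fails. Take A = {1}, B = ∅, X = ∅; then 1 ∈ (A ∖ X) ∖ (B ∖ X) but 1 ∉ X.

Neither inclusion holds.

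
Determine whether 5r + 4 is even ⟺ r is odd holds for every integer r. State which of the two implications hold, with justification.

(⇒) fails and (⇐) fails.

(⇒) This fails: r = 0 gives 5r + 4 = 4, which is even, but 0 is even, not odd.

(⇐) This also fails: r = 1 is odd, but 5r + 4 = 9 is odd, not even.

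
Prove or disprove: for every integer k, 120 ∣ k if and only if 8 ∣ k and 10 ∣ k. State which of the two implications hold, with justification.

(⟹) If 120 ∣ k, write k = 120q. Since 120 = 15·8, k = 8·(15q), so 8 ∣ k; and since 120 = 12·10, k = 10·(12q), so 10 ∣ k.

(⟸) This fails: take k = 40. Both 8 ∣ 40 and 10 ∣ 40, yet 40 is not a multiple of 120 (since 40 = 0·120 + 40), so 120 ∤ 40.

Not equivalent: only (⇒) holds.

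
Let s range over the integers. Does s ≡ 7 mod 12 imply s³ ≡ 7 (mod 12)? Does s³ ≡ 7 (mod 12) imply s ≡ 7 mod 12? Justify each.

Forward direction. Suppose s ≡ 7 mod 12. Write s = 12j + 7. Then (12j + 7)³ = 1728j³ + 3024j² + 1764j + 343 = 12(144j³ + 252j² + 147j + 28) + 7, so s³ ≡ 7 (mod 12).

Converse. Suppose s³ ≡ 7 (mod 12). The only residue r in {0, …, 11} with r³ ≡ 7 (mod 12) is r = 7, so s ≡ 7 (mod 12).

Equivalent; both directions hold.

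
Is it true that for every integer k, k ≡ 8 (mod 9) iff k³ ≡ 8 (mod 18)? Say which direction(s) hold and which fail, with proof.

[⇒] This fails: take k = 17. Then 17 ≡ 8 (mod 9), but 17³ = 4913 ≡ 17 (mod 18), not 8.

[⇐] This fails: take k = 2. Then 2³ = 8 ≡ 8 (mod 18), yet 2 ≡ 2 (mod 9), not 8.

Neither direction holds.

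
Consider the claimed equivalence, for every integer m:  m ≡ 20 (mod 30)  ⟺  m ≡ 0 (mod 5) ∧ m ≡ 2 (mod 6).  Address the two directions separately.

[⇐] If m ≡ 0 (mod 5) and m ≡ 2 (mod 6), then by the Chinese remainder theorem m ≡ 20 (mod 30). This is exactly m ≡ 20 (mod 30).

[⇒] Suppose m ≡ 20 (mod 30); write m = 30j + 20. Since 5 ∣ 30, reducing mod 5 gives m ≡ 20 ≡ 0 (mod 5); since 6 ∣ 30, reducing mod 6 gives m ≡ 20 ≡ 2 (mod 6).

Both implications hold.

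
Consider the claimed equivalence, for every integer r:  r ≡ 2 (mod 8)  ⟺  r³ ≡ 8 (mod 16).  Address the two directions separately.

(⇒) holds; (⇐) fails.

(⇒) Suppose r ≡ 2 (mod 8). Working modulo 16, r ∈ {2, 10}; for each such r, r³ ≡ 8 (mod 16).

(⇐) This fails: take r = 6. Then 6³ = 216 ≡ 8 (mod 16), yet 6 ≡ 6 (mod 8), not 2.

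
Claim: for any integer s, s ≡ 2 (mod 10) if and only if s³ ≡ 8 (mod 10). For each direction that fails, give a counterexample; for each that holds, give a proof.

(→) Suppose s ≡ 2 (mod 10). Write s = 10j + 2. Then (10j + 2)³ = 1000j³ + 600j² + 120j + 8 = 10(100j³ + 60j² + 12j) + 8, so s³ ≡ 8 (mod 10).

(←) For the converse, argue contrapositively. If s ≢ 2 (mod 10), then s is congruent to one of 0, 1, 3, 4, 5, 6, 7, 8, 9 modulo 10, and these give s³ ≡ 0, 1, 7, 4, 5, 6, 3, 2, 9 respectively — never 8.

Both directions hold; the statement is true.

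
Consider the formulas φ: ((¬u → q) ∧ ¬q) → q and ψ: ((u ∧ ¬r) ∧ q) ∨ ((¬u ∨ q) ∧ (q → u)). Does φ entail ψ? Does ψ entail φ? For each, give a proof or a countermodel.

Not equivalent: only (⇐) holds.

(→) This fails. Under u = F, q = T, r = F, the left side is true but the right side is false.

(←) Assume the antecedent. If u is true, the antecedent forces (u = T, q = T, r = F) or (u = T, q = T, r = T), and ((¬u → q) ∧ ¬q) → q holds there. If u is false, ((¬u → q) ∧ ¬q) → q reduces to true regardless of the other variables. Either way ((¬u → q) ∧ ¬q) → q holds.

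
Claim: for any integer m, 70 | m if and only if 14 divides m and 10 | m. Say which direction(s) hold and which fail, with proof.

Equivalent; both directions hold.

Converse. Suppose 14 ∣ m and 10 ∣ m. Any common multiple of 14 and 10 is a multiple of their lcm; here lcm(14, 10) = 14·10/gcd(14, 10) = 140/2 = 70, so 70 ∣ m.

Forward direction. If 70 ∣ m, write m = 70q. Since 70 = 5·14, m = 14·(5q), so 14 ∣ m; and since 70 = 7·10, m = 10·(7q), so 10 ∣ m.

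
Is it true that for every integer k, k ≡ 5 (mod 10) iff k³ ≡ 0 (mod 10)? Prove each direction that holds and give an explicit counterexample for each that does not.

[⇒] This fails: take k = 5. Then 5 ≡ 5 (mod 10), but 5³ = 125 ≡ 5 (mod 10), not 0.

[⇐] This fails: take k = 0. Then 0³ = 0 ≡ 0 (mod 10), yet 0 ≡ 0 (mod 10), not 5.

Neither implication holds.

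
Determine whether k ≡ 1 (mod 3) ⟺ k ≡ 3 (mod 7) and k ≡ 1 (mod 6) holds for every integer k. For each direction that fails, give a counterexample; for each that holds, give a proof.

The forward direction fails; the converse holds.

Forward direction. This fails: k = 1 gives 1 ≡ 1 (mod 3) but 1 ≡ 1 (mod 7), so the conjunction on the right does not hold.

Converse. If k ≡ 3 (mod 7) and k ≡ 1 (mod 6), then by the Chinese remainder theorem k ≡ 31 (mod 42). Since 31 ≡ 1 (mod 3) and 3 ∣ 42, we get k ≡ 1 (mod 3).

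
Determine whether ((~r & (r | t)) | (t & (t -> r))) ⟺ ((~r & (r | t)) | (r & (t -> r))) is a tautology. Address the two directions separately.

(⟹) Assume the antecedent. If r is true, the consequent reduces to true regardless of the other variables. If r is false, the antecedent forces (r = F, t = T), and the consequent holds there. Either way the consequent holds.

(⟸) This fails. Under r = T, t = F, the left side is false but the right side is true.

(⇒) holds; (⇐) fails.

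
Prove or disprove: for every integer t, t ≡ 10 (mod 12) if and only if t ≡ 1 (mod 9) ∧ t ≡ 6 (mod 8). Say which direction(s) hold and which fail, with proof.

(⟹) This fails: t = 34 gives 34 ≡ 10 (mod 12) but 34 ≡ 7 (mod 9), so the conjunction on the right does not hold.

(⟸) Conversely, if t ≡ 1 (mod 9) and t ≡ 6 (mod 8), then by the Chinese remainder theorem t ≡ 46 (mod 72). Since 46 ≡ 10 (mod 12) and 12 ∣ 72, we get t ≡ 10 (mod 12).

(⇒) fails; (⇐) holds.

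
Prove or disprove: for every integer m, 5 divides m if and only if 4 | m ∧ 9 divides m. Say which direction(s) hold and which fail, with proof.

Neither direction holds.

(→) This fails: take m = 5. Certainly 5 ∣ 5, but 4 ∤ 5.

(←) This fails: take m = 36. Both 4 ∣ 36 and 9 ∣ 36, yet 36 is not a multiple of 5 (since 36 = 7·5 + 1), so 5 ∤ 36.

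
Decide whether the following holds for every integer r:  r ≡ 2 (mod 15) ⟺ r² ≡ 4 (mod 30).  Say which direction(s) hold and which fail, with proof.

[⇒] This fails: take r = 17. Then 17 ≡ 2 (mod 15), but 17² = 289 ≡ 19 (mod 30), not 4.

[⇐] This fails: take r = 8. Then 8² = 64 ≡ 4 (mod 30), yet 8 ≡ 8 (mod 15), not 2.

Neither implication holds.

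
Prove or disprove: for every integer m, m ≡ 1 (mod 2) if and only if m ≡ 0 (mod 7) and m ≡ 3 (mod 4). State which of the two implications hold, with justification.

(⟸) If m ≡ 0 (mod 7) and m ≡ 3 (mod 4), then by the Chinese remainder theorem m ≡ 7 (mod 28). Since 7 ≡ 1 (mod 2) and 2 ∣ 28, we get m ≡ 1 (mod 2).

(⟹) This fails: m = 1 gives 1 ≡ 1 (mod 2) but 1 ≡ 1 (mod 7), so the conjunction on the right does not hold.

(⇒) fails; (⇐) holds.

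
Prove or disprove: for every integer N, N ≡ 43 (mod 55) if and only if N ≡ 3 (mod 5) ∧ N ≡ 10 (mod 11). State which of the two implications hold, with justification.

(⟹) Suppose N ≡ 43 (mod 55); write N = 55j + 43. Since 5 ∣ 55, reducing mod 5 gives N ≡ 43 ≡ 3 (mod 5); since 11 ∣ 55, reducing mod 11 gives N ≡ 43 ≡ 10 (mod 11).

(⟸) Conversely, if N ≡ 3 (mod 5) and N ≡ 10 (mod 11), then by the Chinese remainder theorem N ≡ 43 (mod 55). This is exactly N ≡ 43 (mod 55).

The biconditional holds.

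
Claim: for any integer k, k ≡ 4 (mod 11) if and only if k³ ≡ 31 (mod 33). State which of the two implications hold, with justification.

[⇐] The residues r modulo 33 with r³ ≡ 31 (mod 33) are exactly {4}, and each is ≡ 4 (mod 11).

[⇒] This fails: take k = 15. Then 15 ≡ 4 (mod 11), but 15³ = 3375 ≡ 9 (mod 33), not 31.

The forward direction fails; the converse holds.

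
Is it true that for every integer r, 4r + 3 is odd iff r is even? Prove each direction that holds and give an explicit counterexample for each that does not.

The forward direction fails; the converse holds.

[⇒] This fails: take r = 5. Then 4r + 3 = 23, which is odd, yet r = 5 is odd, not even.

[⇐] Suppose r is even. Since 4 is even, 4r is even for every r, so 4r + 3 has the same parity as 3, which is odd. Hence 4r + 3 is odd.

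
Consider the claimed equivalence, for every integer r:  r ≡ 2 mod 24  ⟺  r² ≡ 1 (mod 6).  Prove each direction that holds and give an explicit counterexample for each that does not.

Forward direction. This fails: take r = 2. Then 2 ≡ 2 (mod 24), but 2² = 4 ≡ 4 (mod 6), not 1.

Converse. This fails: take r = 1. Then 1² = 1 ≡ 1 (mod 6), yet 1 ≡ 1 (mod 24), not 2.

Neither direction holds.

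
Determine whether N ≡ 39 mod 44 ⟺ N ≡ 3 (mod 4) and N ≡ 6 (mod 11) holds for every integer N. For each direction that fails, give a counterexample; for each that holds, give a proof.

Both implications hold.

(⇐) If N ≡ 3 (mod 4) and N ≡ 6 (mod 11), then by the Chinese remainder theorem N ≡ 39 (mod 44). This is exactly N ≡ 39 (mod 44).

(⇒) Suppose N ≡ 39 (mod 44); write N = 44j + 39. Since 4 ∣ 44, reducing mod 4 gives N ≡ 39 ≡ 3 (mod 4); since 11 ∣ 44, reducing mod 11 gives N ≡ 39 ≡ 6 (mod 11).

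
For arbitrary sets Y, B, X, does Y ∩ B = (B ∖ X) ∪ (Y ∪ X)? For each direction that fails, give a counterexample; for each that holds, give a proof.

Forward inclusion. Let x ∈ Y ∩ B. Then either x ∈ Y ∩ B and x ∉ X; or x ∈ Y ∩ B ∩ X. In each case x ∈ (B ∖ X) ∪ (Y ∪ X), so Y ∩ B ⊆ (B ∖ X) ∪ (Y ∪ X).

Reverse inclusion. This inclusion fails. Take Y = {1}, B = ∅, X = ∅; then 1 ∈ (B ∖ X) ∪ (Y ∪ X) but 1 ∉ Y ∩ B.

(⊆) holds; (⊇) fails.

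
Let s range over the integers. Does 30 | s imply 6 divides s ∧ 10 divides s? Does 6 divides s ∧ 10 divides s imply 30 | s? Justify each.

(⇒) If 30 ∣ s, write s = 30q. Since 30 = 5·6, s = 6·(5q), so 6 ∣ s; and since 30 = 3·10, s = 10·(3q), so 10 ∣ s.

(⇐) Suppose 6 ∣ s and 10 ∣ s. Any common multiple of 6 and 10 is a multiple of their lcm; here lcm(6, 10) = 6·10/gcd(6, 10) = 60/2 = 30, so 30 ∣ s.

Both implications hold.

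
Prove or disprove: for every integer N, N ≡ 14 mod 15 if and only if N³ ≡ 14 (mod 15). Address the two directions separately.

Both directions hold; the statement is true.

Forward direction. Suppose N ≡ 14 mod 15. Write N = 15j + 14. Then (15j + 14)³ = 3375j³ + 9450j² + 8820j + 2744 = 15(225j³ + 630j² + 588j + 182) + 14, so N³ ≡ 14 (mod 15).

Converse. Suppose N³ ≡ 14 (mod 15). The only residue r in {0, …, 14} with r³ ≡ 14 (mod 15) is r = 14, so N ≡ 14 (mod 15).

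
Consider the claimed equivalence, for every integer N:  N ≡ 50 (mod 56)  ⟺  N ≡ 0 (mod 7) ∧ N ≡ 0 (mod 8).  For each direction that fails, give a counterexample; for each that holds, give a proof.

Neither implication holds.

(⇒) This fails: N = 50 gives 50 ≡ 50 (mod 56) but 50 ≡ 1 (mod 7), so the conjunction on the right does not hold.

(⇐) This fails: N = 0 satisfies both congruences on the right (0 ≡ 0 mod 7 and 0 ≡ 0 mod 8) yet 0 ≡ 0 (mod 56), not 50.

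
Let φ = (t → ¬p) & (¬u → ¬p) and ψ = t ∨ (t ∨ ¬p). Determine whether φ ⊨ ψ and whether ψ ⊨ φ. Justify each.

[⇒] This fails. Under t = F, u = T, p = T, the left side is true but the right side is false.

[⇐] This fails. Under t = T, u = F, p = T, the left side is false but the right side is true.

Neither implication holds.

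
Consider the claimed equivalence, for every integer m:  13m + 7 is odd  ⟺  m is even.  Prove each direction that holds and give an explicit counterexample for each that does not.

Both directions hold.

(⇒) Suppose 13m + 7 is odd. Since 13 is odd, 13m and m have the same parity, so 13m + 7 ≡ m + 7 (mod 2). As 7 is odd, 13m + 7 is odd exactly when m is even. Thus m is even.

(⇐) Conversely, suppose m is even; write m = 2j. Then 13m + 7 = 13·(2j) + 7 = 2·13j + 7, which is odd.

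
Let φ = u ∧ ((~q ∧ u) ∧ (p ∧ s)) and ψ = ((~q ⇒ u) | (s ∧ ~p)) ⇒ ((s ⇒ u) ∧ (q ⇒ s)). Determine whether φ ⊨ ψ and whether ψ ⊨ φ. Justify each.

(→) Assume the antecedent. If q is true, the antecedent cannot hold. If q is false, the antecedent forces (q = F, s = T, p = T, u = T), and the consequent holds there. Either way the consequent holds.

(←) This fails. Under q = F, s = F, p = F, u = F, the left side is false but the right side is true.

Not equivalent: only (⇒) holds.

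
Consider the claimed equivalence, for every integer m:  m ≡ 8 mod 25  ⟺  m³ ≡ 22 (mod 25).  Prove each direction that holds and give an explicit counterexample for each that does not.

Neither implication holds.

(⇒) This fails: take m = 8. Then 8 ≡ 8 (mod 25), but 8³ = 512 ≡ 12 (mod 25), not 22.

(⇐) This fails: take m = 13. Then 13³ = 2197 ≡ 22 (mod 25), yet 13 ≡ 13 (mod 25), not 8.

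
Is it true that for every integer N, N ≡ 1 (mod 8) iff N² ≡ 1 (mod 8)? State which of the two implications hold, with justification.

(⇒) holds; (⇐) fails.

Forward direction. Suppose N ≡ 1 (mod 8). Write N = 8j + 1. Then (8j + 1)² = 64j² + 16j + 1 = 8(8j² + 2j) + 1, so N² ≡ 1 (mod 8).

Converse. This fails: take N = 3. Then 3² = 9 ≡ 1 (mod 8), yet 3 ≡ 3 (mod 8), not 1.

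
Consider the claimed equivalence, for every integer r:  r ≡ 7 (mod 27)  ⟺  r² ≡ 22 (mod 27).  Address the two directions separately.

[⇒] Suppose r ≡ 7 (mod 27). Write r = 27j + 7. Then (27j + 7)² = 729j² + 378j + 49 = 27(27j² + 14j + 1) + 22, so r² ≡ 22 (mod 27).

[⇐] This fails: take r = 20. Then 20² = 400 ≡ 22 (mod 27), yet 20 ≡ 20 (mod 27), not 7.

The forward direction holds; the converse fails.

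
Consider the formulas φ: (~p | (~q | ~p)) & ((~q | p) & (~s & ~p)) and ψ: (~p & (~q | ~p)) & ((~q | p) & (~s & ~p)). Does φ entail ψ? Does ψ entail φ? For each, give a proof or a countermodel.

(⇒) Assume the antecedent. If p is true, the antecedent cannot hold. If p is false, the antecedent forces (p = F, s = F, q = F), and the consequent holds there. Either way the consequent holds.

(⇐) Assume the antecedent. If p is true, the antecedent cannot hold. If p is false, the antecedent forces (p = F, s = F, q = F), and the consequent holds there. Either way the consequent holds.

Both directions hold; the statement is true.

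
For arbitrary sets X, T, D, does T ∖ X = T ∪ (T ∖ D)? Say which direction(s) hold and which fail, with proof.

The sets are not equal: only the forward inclusion holds.

(⟹) Let x ∈ T ∖ X. Then either x ∈ T and x ∉ X, D; or x ∈ T ∩ D and x ∉ X. In each case x ∈ T ∪ (T ∖ D), so T ∖ X ⊆ T ∪ (T ∖ D).

(⟸) This inclusion fails. Take X = {1}, T = {1}, D = ∅; then 1 ∈ T ∪ (T ∖ D) but 1 ∉ T ∖ X.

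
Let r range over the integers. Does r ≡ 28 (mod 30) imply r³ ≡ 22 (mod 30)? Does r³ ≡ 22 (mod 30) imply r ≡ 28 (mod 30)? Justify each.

Both directions hold; the statement is true.

(⇒) Suppose r ≡ 28 (mod 30). Write r = 30j + 28. Then (30j + 28)³ = 27000j³ + 75600j² + 70560j + 21952 = 30(900j³ + 2520j² + 2352j + 731) + 22, so r³ ≡ 22 (mod 30).

(⇐) Conversely, suppose r³ ≡ 22 (mod 30). The only residue r in {0, …, 29} with r³ ≡ 22 (mod 30) is r = 28, so r ≡ 28 (mod 30).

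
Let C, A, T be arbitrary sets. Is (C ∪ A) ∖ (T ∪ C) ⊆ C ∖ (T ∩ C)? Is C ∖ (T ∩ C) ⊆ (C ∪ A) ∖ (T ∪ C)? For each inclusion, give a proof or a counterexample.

(⟹) This inclusion fails. Take C = ∅, A = {1}, T = ∅; then 1 ∈ (C ∪ A) ∖ (T ∪ C) but 1 ∉ C ∖ (T ∩ C).

(⟸) This inclusion fails. Take C = {1}, A = ∅, T = ∅; then 1 ∈ C ∖ (T ∩ C) but 1 ∉ (C ∪ A) ∖ (T ∪ C).

Both inclusions fail.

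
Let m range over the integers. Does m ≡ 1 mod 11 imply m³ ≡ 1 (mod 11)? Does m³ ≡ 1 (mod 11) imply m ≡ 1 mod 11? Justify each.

(→) Suppose m ≡ 1 mod 11. Write m = 11j + 1. Then (11j + 1)³ = 1331j³ + 363j² + 33j + 1 = 11(121j³ + 33j² + 3j) + 1, so m³ ≡ 1 (mod 11).

(←) Conversely, suppose m³ ≡ 1 (mod 11). The only residue r in {0, …, 10} with r³ ≡ 1 (mod 11) is r = 1, so m ≡ 1 (mod 11).

Equivalent; both directions hold.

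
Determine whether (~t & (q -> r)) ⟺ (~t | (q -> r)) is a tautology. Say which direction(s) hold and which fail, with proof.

(→) Assume the antecedent. If t is true, the antecedent cannot hold. If t is false, ~t | (q -> r) reduces to true regardless of the other variables. Either way ~t | (q -> r) holds.

(←) This fails. Under t = T, r = F, q = F, the left side is false but the right side is true.

The forward direction holds; the converse fails.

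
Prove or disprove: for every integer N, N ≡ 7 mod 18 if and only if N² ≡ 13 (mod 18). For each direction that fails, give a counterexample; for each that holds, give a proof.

Forward direction. Suppose N ≡ 7 mod 18. Write N = 18j + 7. Then (18j + 7)² = 324j² + 252j + 49 = 18(18j² + 14j + 2) + 13, so N² ≡ 13 (mod 18).

Converse. This fails: take N = 11. Then 11² = 121 ≡ 13 (mod 18), yet 11 ≡ 11 (mod 18), not 7.

Only the forward direction holds.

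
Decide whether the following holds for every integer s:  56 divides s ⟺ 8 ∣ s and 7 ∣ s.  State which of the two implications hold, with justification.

(→) If 56 ∣ s, write s = 56q. Since 56 = 7·8, s = 8·(7q), so 8 ∣ s; and since 56 = 8·7, s = 7·(8q), so 7 ∣ s.

(←) Suppose 8 ∣ s and 7 ∣ s. Any common multiple of 8 and 7 is a multiple of their lcm; here gcd(8, 7) = 1, so lcm(8, 7) = 8·7 = 56, so 56 ∣ s.

The biconditional holds.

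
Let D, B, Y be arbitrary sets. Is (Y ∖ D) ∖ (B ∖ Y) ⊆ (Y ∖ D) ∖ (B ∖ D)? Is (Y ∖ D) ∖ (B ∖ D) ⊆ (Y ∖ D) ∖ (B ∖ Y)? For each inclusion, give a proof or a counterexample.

(⊇) Let x ∈ (Y ∖ D) ∖ (B ∖ D). Then x ∈ Y and x ∉ D, B, from which x ∈ (Y ∖ D) ∖ (B ∖ Y).

(⊆) This inclusion fails. Take D = ∅, B = {1}, Y = {1}; then 1 ∈ (Y ∖ D) ∖ (B ∖ Y) but 1 ∉ (Y ∖ D) ∖ (B ∖ D).

(⊆) fails; (⊇) holds.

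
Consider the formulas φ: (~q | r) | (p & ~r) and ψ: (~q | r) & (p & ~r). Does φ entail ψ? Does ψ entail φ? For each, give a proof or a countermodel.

[⇒] This fails. Under q = F, p = F, r = F, the left side is true but the right side is false.

[⇐] Assume the antecedent. If q is true, the antecedent cannot hold. If q is false, (~q | r) | (p & ~r) reduces to true regardless of the other variables. Either way (~q | r) | (p & ~r) holds.

Not equivalent: only (⇐) holds.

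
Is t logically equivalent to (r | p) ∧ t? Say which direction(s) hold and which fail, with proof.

Only the reverse direction holds.

(←) Assume the antecedent. If t is true, t reduces to true regardless of the other variables. If t is false, the antecedent cannot hold. Either way t holds.

(→) This fails. Under t = T, r = F, p = F, the left side is true but the right side is false.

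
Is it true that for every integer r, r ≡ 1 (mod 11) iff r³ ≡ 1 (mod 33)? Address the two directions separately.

(⇒) fails; (⇐) holds.

(→) This fails: take r = 12. Then 12 ≡ 1 (mod 11), but 12³ = 1728 ≡ 12 (mod 33), not 1.

(←) Conversely, the residues r modulo 33 with r³ ≡ 1 (mod 33) are exactly {1}, and each is ≡ 1 (mod 11).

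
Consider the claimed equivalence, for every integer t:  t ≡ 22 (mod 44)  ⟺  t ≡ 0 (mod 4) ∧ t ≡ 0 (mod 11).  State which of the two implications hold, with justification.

[⇒] This fails: t = 22 gives 22 ≡ 22 (mod 44) but 22 ≡ 2 (mod 4), so the conjunction on the right does not hold.

[⇐] This fails: t = 0 satisfies both congruences on the right (0 ≡ 0 mod 4 and 0 ≡ 0 mod 11) yet 0 ≡ 0 (mod 44), not 22.

Both directions fail.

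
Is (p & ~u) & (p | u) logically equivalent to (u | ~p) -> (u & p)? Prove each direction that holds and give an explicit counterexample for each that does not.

Only the forward implication holds.

(→) Assume the antecedent. If u is true, the antecedent cannot hold. If u is false, the antecedent forces (u = F, p = T), and (u | ~p) -> (u & p) holds there. Either way (u | ~p) -> (u & p) holds.

(←) This fails. Under u = T, p = T, the left side is false but the right side is true.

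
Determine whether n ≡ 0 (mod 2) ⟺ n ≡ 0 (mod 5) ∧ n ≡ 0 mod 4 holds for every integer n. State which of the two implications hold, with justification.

The forward direction fails; the converse holds.

[⇒] This fails: n = 2 gives 2 ≡ 0 (mod 2) but 2 ≡ 2 (mod 5), so the conjunction on the right does not hold.

[⇐] Conversely, if n ≡ 0 (mod 5) and n ≡ 0 (mod 4), then by the Chinese remainder theorem n ≡ 0 (mod 20). Since 0 ≡ 0 (mod 2) and 2 ∣ 20, we get n ≡ 0 (mod 2).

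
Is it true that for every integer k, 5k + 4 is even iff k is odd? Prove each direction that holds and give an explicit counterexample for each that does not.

Neither implication holds.

[⇒] This fails: k = 6 gives 5k + 4 = 34, which is even, but 6 is even, not odd.

[⇐] This also fails: k = 5 is odd, but 5k + 4 = 29 is odd, not even.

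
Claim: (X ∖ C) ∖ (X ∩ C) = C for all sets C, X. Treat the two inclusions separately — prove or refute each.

Neither inclusion holds.

(⟹) This inclusion fails. Take C = ∅, X = {1}; then 1 ∈ (X ∖ C) ∖ (X ∩ C) but 1 ∉ C.

(⟸) This inclusion fails. Take C = {1}, X = ∅; then 1 ∈ C but 1 ∉ (X ∖ C) ∖ (X ∩ C).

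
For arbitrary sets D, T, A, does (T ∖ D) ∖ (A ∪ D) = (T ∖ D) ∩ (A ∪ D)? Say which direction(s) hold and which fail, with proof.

Forward inclusion. This inclusion fails. Take D = ∅, T = {1}, A = ∅; then 1 ∈ (T ∖ D) ∖ (A ∪ D) but 1 ∉ (T ∖ D) ∩ (A ∪ D).

Reverse inclusion. This inclusion fails. Take D = ∅, T = {1}, A = {1}; then 1 ∈ (T ∖ D) ∩ (A ∪ D) but 1 ∉ (T ∖ D) ∖ (A ∪ D).

Neither inclusion holds.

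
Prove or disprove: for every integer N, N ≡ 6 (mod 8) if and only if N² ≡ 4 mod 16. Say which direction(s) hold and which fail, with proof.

The forward direction holds; the converse fails.

Forward direction. Suppose N ≡ 6 (mod 8). Working modulo 16, N ∈ {6, 14}; for each such r, r² ≡ 4 (mod 16).

Converse. This fails: take N = 2. Then 2² = 4 ≡ 4 (mod 16), yet 2 ≡ 2 (mod 8), not 6.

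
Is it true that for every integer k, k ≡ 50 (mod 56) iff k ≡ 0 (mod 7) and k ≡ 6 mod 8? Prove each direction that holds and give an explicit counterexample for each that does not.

Both directions fail.

(⟹) This fails: k = 50 gives 50 ≡ 50 (mod 56) but 50 ≡ 1 (mod 7), so the conjunction on the right does not hold.

(⟸) This fails: k = 14 satisfies both congruences on the right (14 ≡ 0 mod 7 and 14 ≡ 6 mod 8) yet 14 ≡ 14 (mod 56), not 50.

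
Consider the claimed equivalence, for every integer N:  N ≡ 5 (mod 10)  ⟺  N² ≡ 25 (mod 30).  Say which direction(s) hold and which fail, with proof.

Only the converse holds.

(⟸) The residues r modulo 30 with r² ≡ 25 (mod 30) are exactly {5, 25}, and each is ≡ 5 (mod 10).

(⟹) This fails: take N = 15. Then 15 ≡ 5 (mod 10), but 15² = 225 ≡ 15 (mod 30), not 25.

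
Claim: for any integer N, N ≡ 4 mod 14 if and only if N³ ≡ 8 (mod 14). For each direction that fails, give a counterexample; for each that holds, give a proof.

(⟹) Suppose N ≡ 4 mod 14. Write N = 14j + 4. Then (14j + 4)³ = 2744j³ + 2352j² + 672j + 64 = 14(196j³ + 168j² + 48j + 4) + 8, so N³ ≡ 8 (mod 14).

(⟸) This fails: take N = 2. Then 2³ = 8 ≡ 8 (mod 14), yet 2 ≡ 2 (mod 14), not 4.

Only the forward direction holds.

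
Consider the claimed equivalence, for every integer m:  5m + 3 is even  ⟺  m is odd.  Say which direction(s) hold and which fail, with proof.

Equivalent; both directions hold.

(⟹) Suppose 5m + 3 is even. Since 5 is odd, 5m and m have the same parity, so 5m + 3 ≡ m + 3 (mod 2). As 3 is odd, 5m + 3 is even exactly when m is odd. Thus m is odd.

(⟸) Conversely, suppose m is odd; write m = 2j + 1. Then 5m + 3 = 5·(2j + 1) + 3 = 2·5j + 8, which is even.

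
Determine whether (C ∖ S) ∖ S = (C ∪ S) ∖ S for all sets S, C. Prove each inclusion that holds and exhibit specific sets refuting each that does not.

The two sets are equal.

(⟹) Let x ∈ (C ∖ S) ∖ S. Then x ∈ C and x ∉ S, from which x ∈ (C ∪ S) ∖ S.

(⟸) Let x ∈ (C ∪ S) ∖ S. Then x ∈ C and x ∉ S, from which x ∈ (C ∖ S) ∖ S.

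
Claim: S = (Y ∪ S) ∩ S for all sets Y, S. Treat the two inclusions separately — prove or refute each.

Both inclusions hold; the sets are equal.

Forward inclusion. Let x ∈ S. Then either x ∈ S and x ∉ Y; or x ∈ Y ∩ S. In each case x ∈ (Y ∪ S) ∩ S, so S ⊆ (Y ∪ S) ∩ S.

Reverse inclusion. Let x ∈ (Y ∪ S) ∩ S. Then either x ∈ S and x ∉ Y; or x ∈ Y ∩ S. In each case x ∈ S, so (Y ∪ S) ∩ S ⊆ S.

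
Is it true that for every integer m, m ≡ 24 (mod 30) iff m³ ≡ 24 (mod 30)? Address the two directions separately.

Both directions hold; the statement is true.

(⟹) Suppose m ≡ 24 (mod 30). Write m = 30j + 24. Then (30j + 24)³ = 27000j³ + 64800j² + 51840j + 13824 = 30(900j³ + 2160j² + 1728j + 460) + 24, so m³ ≡ 24 (mod 30).

(⟸) Conversely, suppose m³ ≡ 24 (mod 30). The only residue r in {0, …, 29} with r³ ≡ 24 (mod 30) is r = 24, so m ≡ 24 (mod 30).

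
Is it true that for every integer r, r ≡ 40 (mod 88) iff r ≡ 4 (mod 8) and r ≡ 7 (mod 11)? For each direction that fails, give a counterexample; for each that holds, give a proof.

(→) This fails: r = 40 gives 40 ≡ 40 (mod 88) but 40 ≡ 0 (mod 8), so the conjunction on the right does not hold.

(←) This fails: r = 84 satisfies both congruences on the right (84 ≡ 4 mod 8 and 84 ≡ 7 mod 11) yet 84 ≡ 84 (mod 88), not 40.

Neither direction holds.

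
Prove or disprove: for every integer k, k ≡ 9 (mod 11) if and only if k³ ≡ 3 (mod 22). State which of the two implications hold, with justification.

Only the reverse direction holds.

Forward direction. This fails: take k = 20. Then 20 ≡ 9 (mod 11), but 20³ = 8000 ≡ 14 (mod 22), not 3.

Converse. The residues r modulo 22 with r³ ≡ 3 (mod 22) are exactly {9}, and each is ≡ 9 (mod 11).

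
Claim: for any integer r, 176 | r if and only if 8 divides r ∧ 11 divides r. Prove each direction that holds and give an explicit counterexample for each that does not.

Not equivalent: only (⇒) holds.

(⇒) If 176 ∣ r, write r = 176q. Since 176 = 22·8, r = 8·(22q), so 8 ∣ r; and since 176 = 16·11, r = 11·(16q), so 11 ∣ r.

(⇐) This fails: take r = 88. Both 8 ∣ 88 and 11 ∣ 88, yet 88 is not a multiple of 176 (since 88 = 0·176 + 88), so 176 ∤ 88.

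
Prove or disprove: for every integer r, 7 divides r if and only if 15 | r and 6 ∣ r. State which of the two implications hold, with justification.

Neither direction holds.

(⟹) This fails: take r = 7. Certainly 7 ∣ 7, but 15 ∤ 7.

(⟸) This fails: take r = 30. Both 15 ∣ 30 and 6 ∣ 30, yet 30 is not a multiple of 7 (since 30 = 4·7 + 2), so 7 ∤ 30.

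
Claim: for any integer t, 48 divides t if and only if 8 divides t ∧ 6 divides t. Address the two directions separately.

Not equivalent: only (⇒) holds.

(⇐) This fails: take t = 24. Both 8 ∣ 24 and 6 ∣ 24, yet 24 is not a multiple of 48 (since 24 = 0·48 + 24), so 48 ∤ 24.

(⇒) If 48 ∣ t, write t = 48q. Since 48 = 6·8, t = 8·(6q), so 8 ∣ t; and since 48 = 8·6, t = 6·(8q), so 6 ∣ t.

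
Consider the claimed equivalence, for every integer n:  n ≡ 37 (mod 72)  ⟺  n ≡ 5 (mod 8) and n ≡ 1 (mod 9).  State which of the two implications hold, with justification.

Both directions hold; the statement is true.

[⇒] Suppose n ≡ 37 (mod 72); write n = 72j + 37. Since 8 ∣ 72, reducing mod 8 gives n ≡ 37 ≡ 5 (mod 8); since 9 ∣ 72, reducing mod 9 gives n ≡ 37 ≡ 1 (mod 9).

[⇐] Conversely, if n ≡ 5 (mod 8) and n ≡ 1 (mod 9), then by the Chinese remainder theorem n ≡ 37 (mod 72). This is exactly n ≡ 37 (mod 72).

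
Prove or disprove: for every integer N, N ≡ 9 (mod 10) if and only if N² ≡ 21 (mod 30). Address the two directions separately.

Both directions fail.

(⟹) This fails: take N = 19. Then 19 ≡ 9 (mod 10), but 19² = 361 ≡ 1 (mod 30), not 21.

(⟸) This fails: take N = 21. Then 21² = 441 ≡ 21 (mod 30), yet 21 ≡ 1 (mod 10), not 9.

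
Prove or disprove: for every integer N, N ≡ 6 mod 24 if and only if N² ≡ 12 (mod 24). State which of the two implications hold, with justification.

(→) Suppose N ≡ 6 mod 24. Write N = 24j + 6. Then (24j + 6)² = 576j² + 288j + 36 = 24(24j² + 12j + 1) + 12, so N² ≡ 12 (mod 24).

(←) This fails: take N = 18. Then 18² = 324 ≡ 12 (mod 24), yet 18 ≡ 18 (mod 24), not 6.

Not equivalent: only (⇒) holds.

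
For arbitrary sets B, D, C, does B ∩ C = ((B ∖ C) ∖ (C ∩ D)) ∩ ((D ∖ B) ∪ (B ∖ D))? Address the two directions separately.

(⊆) This inclusion fails. Take B = {1}, D = ∅, C = {1}; then 1 ∈ B ∩ C but 1 ∉ ((B ∖ C) ∖ (C ∩ D)) ∩ ((D ∖ B) ∪ (B ∖ D)).

(⊇) This inclusion fails. Take B = {1}, D = ∅, C = ∅; then 1 ∈ ((B ∖ C) ∖ (C ∩ D)) ∩ ((D ∖ B) ∪ (B ∖ D)) but 1 ∉ B ∩ C.

Both inclusions fail.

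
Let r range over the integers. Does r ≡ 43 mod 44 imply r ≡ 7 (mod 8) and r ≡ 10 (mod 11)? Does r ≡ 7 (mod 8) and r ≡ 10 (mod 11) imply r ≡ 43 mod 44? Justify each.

(⇒) This fails: r = 43 gives 43 ≡ 43 (mod 44) but 43 ≡ 3 (mod 8), so the conjunction on the right does not hold.

(⇐) Conversely, if r ≡ 7 (mod 8) and r ≡ 10 (mod 11), then by the Chinese remainder theorem r ≡ 87 (mod 88). Since 87 ≡ 43 (mod 44) and 44 ∣ 88, we get r ≡ 43 (mod 44).

Only the reverse direction holds.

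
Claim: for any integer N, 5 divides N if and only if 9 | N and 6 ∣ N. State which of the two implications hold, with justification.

Forward direction. This fails: take N = 5. Certainly 5 ∣ 5, but 9 ∤ 5.

Converse. This fails: take N = 18. Both 9 ∣ 18 and 6 ∣ 18, yet 18 is not a multiple of 5 (since 18 = 3·5 + 3), so 5 ∤ 18.

Neither direction holds.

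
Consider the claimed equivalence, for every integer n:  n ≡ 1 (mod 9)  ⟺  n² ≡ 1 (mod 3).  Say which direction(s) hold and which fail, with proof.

Converse. This fails: take n = 2. Then 2² = 4 ≡ 1 (mod 3), yet 2 ≡ 2 (mod 9), not 1.

Forward direction. Suppose n ≡ 1 (mod 9). Then n² ≡ 1² = 1 (mod 9), and since 3 ∣ 9, also n² ≡ 1 (mod 3).

Only the forward direction holds.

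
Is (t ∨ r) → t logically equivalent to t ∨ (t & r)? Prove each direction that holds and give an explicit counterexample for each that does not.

Only the converse holds.

[⇒] This fails. Under r = F, t = F, the left side is true but the right side is false.

[⇐] Assume the antecedent. If r is true, the antecedent forces (r = T, t = T), and (t ∨ r) → t holds there. If r is false, (t ∨ r) → t reduces to true regardless of the other variables. Either way (t ∨ r) → t holds.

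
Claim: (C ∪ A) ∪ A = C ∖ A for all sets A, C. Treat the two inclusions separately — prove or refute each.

The sets are not equal: only the reverse inclusion holds.

(⟹) This inclusion fails. Take A = {1}, C = ∅; then 1 ∈ (C ∪ A) ∪ A but 1 ∉ C ∖ A.

(⟸) Let x ∈ C ∖ A. Then x ∈ C and x ∉ A, from which x ∈ (C ∪ A) ∪ A.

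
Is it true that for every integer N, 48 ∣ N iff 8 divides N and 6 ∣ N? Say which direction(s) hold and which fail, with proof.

Only the forward direction holds.

Forward direction. If 48 ∣ N, write N = 48q. Since 48 = 6·8, N = 8·(6q), so 8 ∣ N; and since 48 = 8·6, N = 6·(8q), so 6 ∣ N.

Converse. This fails: take N = 24. Both 8 ∣ 24 and 6 ∣ 24, yet 24 is not a multiple of 48 (since 24 = 0·48 + 24), so 48 ∤ 24.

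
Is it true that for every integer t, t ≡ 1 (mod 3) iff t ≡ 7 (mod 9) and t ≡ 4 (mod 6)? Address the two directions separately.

(⟹) This fails: t = 1 gives 1 ≡ 1 (mod 3) but 1 ≡ 1 (mod 9), so the conjunction on the right does not hold.

(⟸) Conversely, if t ≡ 7 (mod 9) and t ≡ 4 (mod 6), then by the Chinese remainder theorem t ≡ 16 (mod 18). Since 16 ≡ 1 (mod 3) and 3 ∣ 18, we get t ≡ 1 (mod 3).

Not equivalent: only (⇐) holds.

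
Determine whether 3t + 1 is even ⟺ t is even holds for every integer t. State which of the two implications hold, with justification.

Neither direction holds.

(⇒) This fails: t = 3 gives 3t + 1 = 10, which is even, but 3 is odd, not even.

(⇐) This also fails: t = 4 is even, but 3t + 1 = 13 is odd, not even.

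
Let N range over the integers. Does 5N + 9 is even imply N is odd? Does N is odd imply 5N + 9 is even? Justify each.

(⟸) Suppose N is odd; write N = 2j + 1. Then 5N + 9 = 5·(2j + 1) + 9 = 2·5j + 14, which is even.

(⟹) Suppose 5N + 9 is even. Since 5 is odd, 5N and N have the same parity, so 5N + 9 ≡ N + 9 (mod 2). As 9 is odd, 5N + 9 is even exactly when N is odd. Thus N is odd.

Both directions hold; the statement is true.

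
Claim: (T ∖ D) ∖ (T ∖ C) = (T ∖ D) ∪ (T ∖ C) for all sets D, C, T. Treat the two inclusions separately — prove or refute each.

(⟸) This inclusion fails. Take D = ∅, C = ∅, T = {1}; then 1 ∈ (T ∖ D) ∪ (T ∖ C) but 1 ∉ (T ∖ D) ∖ (T ∖ C).

(⟹) Let x ∈ (T ∖ D) ∖ (T ∖ C). Then x ∈ C ∩ T and x ∉ D, from which x ∈ (T ∖ D) ∪ (T ∖ C).

(⊆) holds; (⊇) fails.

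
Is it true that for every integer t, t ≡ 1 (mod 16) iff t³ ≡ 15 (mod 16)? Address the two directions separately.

Both directions fail.

Forward direction. This fails: take t = 1. Then 1 ≡ 1 (mod 16), but 1³ = 1 ≡ 1 (mod 16), not 15.

Converse. This fails: take t = 15. Then 15³ = 3375 ≡ 15 (mod 16), yet 15 ≡ 15 (mod 16), not 1.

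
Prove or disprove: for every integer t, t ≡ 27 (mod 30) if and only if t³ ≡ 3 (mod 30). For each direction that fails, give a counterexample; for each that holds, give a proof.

Both directions hold; the statement is true.

Forward direction. Suppose t ≡ 27 (mod 30). Write t = 30j + 27. Then (30j + 27)³ = 27000j³ + 72900j² + 65610j + 19683 = 30(900j³ + 2430j² + 2187j + 656) + 3, so t³ ≡ 3 (mod 30).

Converse. Suppose t³ ≡ 3 (mod 30). The only residue r in {0, …, 29} with r³ ≡ 3 (mod 30) is r = 27, so t ≡ 27 (mod 30).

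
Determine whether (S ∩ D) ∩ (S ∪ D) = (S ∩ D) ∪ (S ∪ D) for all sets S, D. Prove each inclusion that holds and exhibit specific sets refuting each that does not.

Reverse inclusion. This inclusion fails. Take S = {1}, D = ∅; then 1 ∈ (S ∩ D) ∪ (S ∪ D) but 1 ∉ (S ∩ D) ∩ (S ∪ D).

Forward inclusion. Let x ∈ (S ∩ D) ∩ (S ∪ D). Then x ∈ S ∩ D, from which x ∈ (S ∩ D) ∪ (S ∪ D).

(⊆) holds; (⊇) fails.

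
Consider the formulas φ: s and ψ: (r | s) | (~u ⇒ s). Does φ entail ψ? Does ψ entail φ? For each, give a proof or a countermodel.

(⟸) This fails. Under r = T, s = F, u = F, the left side is false but the right side is true.

(⟹) Assume the antecedent. If r is true, (r | s) | (~u ⇒ s) reduces to true regardless of the other variables. If r is false, the antecedent forces (r = F, s = T, u = F) or (r = F, s = T, u = T), and (r | s) | (~u ⇒ s) holds there. Either way (r | s) | (~u ⇒ s) holds.

Only the forward implication holds.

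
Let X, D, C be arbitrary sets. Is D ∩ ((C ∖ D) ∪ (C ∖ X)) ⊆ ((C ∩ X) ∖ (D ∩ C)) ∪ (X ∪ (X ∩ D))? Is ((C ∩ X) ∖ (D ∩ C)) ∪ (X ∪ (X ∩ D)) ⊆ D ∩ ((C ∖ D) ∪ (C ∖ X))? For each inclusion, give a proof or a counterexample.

Neither inclusion holds.

Forward inclusion. This inclusion fails. Take X = ∅, D = {1}, C = {1}; then 1 ∈ D ∩ ((C ∖ D) ∪ (C ∖ X)) but 1 ∉ ((C ∩ X) ∖ (D ∩ C)) ∪ (X ∪ (X ∩ D)).

Reverse inclusion. This inclusion fails. Take X = {1}, D = ∅, C = ∅; then 1 ∈ ((C ∩ X) ∖ (D ∩ C)) ∪ (X ∪ (X ∩ D)) but 1 ∉ D ∩ ((C ∖ D) ∪ (C ∖ X)).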